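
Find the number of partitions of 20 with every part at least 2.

137

Direct enumeration gives 137 partitions.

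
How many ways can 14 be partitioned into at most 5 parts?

There are too many to list fully; the first 12 (by largest part) are:
14
13, 1
12, 2
12, 1, 1
11, 3
11, 2, 1
11, 1, 1, 1
10, 4
10, 3, 1
10, 2, 2
10, 2, 1, 1
10, 1, 1, 1, 1
…and 58 more, for 70 total.

70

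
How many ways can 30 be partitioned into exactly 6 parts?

532

Counting exhaustively, 532 partitions satisfy the conditions.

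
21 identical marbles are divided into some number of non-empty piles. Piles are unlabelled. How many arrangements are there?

792

Systematic enumeration (by largest part, then next-largest, …) yields 792.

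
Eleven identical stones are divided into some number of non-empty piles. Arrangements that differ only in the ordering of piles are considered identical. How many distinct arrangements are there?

56

There are too many to list fully; the first 12 (by largest part) are:
11
10,1
9,2
9,1,1
8,3
8,2,1
8,1,1,1
7,4
7,3,1
7,2,2
7,2,1,1
7,1,1,1,1
…and 44 more, for 56 total.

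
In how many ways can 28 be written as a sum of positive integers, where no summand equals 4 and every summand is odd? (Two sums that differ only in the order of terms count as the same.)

Enumerating by decreasing first part gives 222 partitions in all.

222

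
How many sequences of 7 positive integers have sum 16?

5005

A composition of 16 into 7 positive parts is chosen by placing 6 dividers among the 15 gaps between 16 units: C(15,6) = 5005.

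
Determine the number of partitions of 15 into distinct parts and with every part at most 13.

Enumerating:
13 + 2
12 + 3
12 + 2 + 1
11 + 4
11 + 3 + 1
10 + 5
10 + 4 + 1
10 + 3 + 2
9 + 6
9 + 5 + 1
9 + 4 + 2
9 + 3 + 2 + 1
8 + 7
8 + 6 + 1
8 + 5 + 2
8 + 4 + 3
8 + 4 + 2 + 1
7 + 6 + 2
7 + 5 + 3
7 + 5 + 2 + 1
7 + 4 + 3 + 1
6 + 5 + 4
6 + 5 + 3 + 1
6 + 4 + 3 + 2
5 + 4 + 3 + 2 + 1

25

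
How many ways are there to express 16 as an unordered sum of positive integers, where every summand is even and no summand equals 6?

15

Listing the qualifying partitions of 16:
16
2, 14
4, 12
2, 2, 12
2, 4, 10
2, 2, 2, 10
8, 8
4, 4, 8
2, 2, 4, 8
2, 2, 2, 2, 8
4, 4, 4, 4
2, 2, 4, 4, 4
2, 2, 2, 2, 4, 4
2, 2, 2, 2, 2, 2, 4
2, 2, 2, 2, 2, 2, 2, 2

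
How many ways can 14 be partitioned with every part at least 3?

13

Enumerating:
14
11 + 3
10 + 4
9 + 5
8 + 6
8 + 3 + 3
7 + 7
7 + 4 + 3
6 + 5 + 3
6 + 4 + 4
5 + 5 + 4
5 + 3 + 3 + 3
4 + 4 + 3 + 3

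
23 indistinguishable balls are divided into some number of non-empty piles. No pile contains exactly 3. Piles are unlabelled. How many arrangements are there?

Systematic enumeration (by largest part, then next-largest, …) yields 628.

628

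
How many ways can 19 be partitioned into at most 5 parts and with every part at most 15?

Enumerating by decreasing first part gives 157 partitions in all.

157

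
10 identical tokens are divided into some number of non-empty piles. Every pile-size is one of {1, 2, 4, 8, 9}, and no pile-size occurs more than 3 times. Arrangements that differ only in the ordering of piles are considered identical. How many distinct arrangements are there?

7

Enumerating:
1, 9
2, 8
1, 1, 8
2, 4, 4
1, 1, 4, 4
2, 2, 2, 4
1, 1, 2, 2, 4
Counting gives 7.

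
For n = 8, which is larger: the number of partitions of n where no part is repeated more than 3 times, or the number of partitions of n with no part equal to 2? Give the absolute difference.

Partitions of 8 where no part is repeated more than 3 times: 16.
Partitions of 8 with no part equal to 2: 11.
|16 − 11| = 5.

5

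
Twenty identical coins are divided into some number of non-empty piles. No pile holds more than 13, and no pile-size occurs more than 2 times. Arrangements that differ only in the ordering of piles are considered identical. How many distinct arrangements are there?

A full systematic count gives 180.

180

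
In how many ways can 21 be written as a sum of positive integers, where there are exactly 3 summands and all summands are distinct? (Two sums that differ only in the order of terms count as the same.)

A partial list (first 12 by largest part):
18+2+1
17+3+1
16+4+1
16+3+2
15+5+1
15+4+2
14+6+1
14+5+2
14+4+3
13+7+1
13+6+2
13+5+3
…and 15 more, for 27 total.

27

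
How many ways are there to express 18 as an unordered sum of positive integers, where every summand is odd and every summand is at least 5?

Listing the qualifying partitions of 18:
5+13
7+11
9+9

3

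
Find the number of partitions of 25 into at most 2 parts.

13

They are:
25
1+24
2+23
3+22
4+21
5+20
6+19
7+18
8+17
9+16
10+15
11+14
12+13
That's 13 in total.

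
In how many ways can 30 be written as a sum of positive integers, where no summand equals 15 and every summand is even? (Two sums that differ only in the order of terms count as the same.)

Counting exhaustively, 176 partitions satisfy the conditions.

176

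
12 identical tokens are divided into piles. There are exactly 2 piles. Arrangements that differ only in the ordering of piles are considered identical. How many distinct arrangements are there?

6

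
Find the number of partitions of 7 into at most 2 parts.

Listing the qualifying partitions of 7:
7
6+1
5+2
4+3
That's 4 in total.

4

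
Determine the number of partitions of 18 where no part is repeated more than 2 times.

135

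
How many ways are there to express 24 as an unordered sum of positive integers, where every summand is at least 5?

26

A partial list (first 12 by largest part):
24
19+5
18+6
17+7
16+8
15+9
14+10
14+5+5
13+11
13+6+5
12+12
12+7+5
…and 14 more, for 26 total.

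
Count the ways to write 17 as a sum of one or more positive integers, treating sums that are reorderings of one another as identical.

297

Enumerating by decreasing first part gives 297 partitions in all.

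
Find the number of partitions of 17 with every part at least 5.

7

Enumerating:
17
12, 5
11, 6
10, 7
9, 8
7, 5, 5
6, 6, 5
Counting gives 7.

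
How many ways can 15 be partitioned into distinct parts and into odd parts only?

4

The partitions of 15 that satisfy the conditions:
15
11, 3, 1
9, 5, 1
7, 5, 3
That's 4 in total.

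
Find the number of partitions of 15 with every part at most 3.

27

There are too many to list fully; the first 12 (by largest part) are:
3, 3, 3, 3, 3
3, 3, 3, 3, 2, 1
3, 3, 3, 3, 1, 1, 1
3, 3, 3, 2, 2, 2
3, 3, 3, 2, 2, 1, 1
3, 3, 3, 2, 1, 1, 1, 1
3, 3, 3, 1, 1, 1, 1, 1, 1
3, 3, 2, 2, 2, 2, 1
3, 3, 2, 2, 2, 1, 1, 1
3, 3, 2, 2, 1, 1, 1, 1, 1
3, 3, 2, 1, 1, 1, 1, 1, 1, 1
3, 3, 1, 1, 1, 1, 1, 1, 1, 1, 1
…and 15 more, for 27 total.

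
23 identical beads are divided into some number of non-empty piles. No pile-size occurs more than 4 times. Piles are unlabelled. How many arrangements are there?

Counting exhaustively, 769 partitions satisfy the conditions.

769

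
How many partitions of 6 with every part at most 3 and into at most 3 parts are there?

3

They are:
3 + 3
3 + 2 + 1
2 + 2 + 2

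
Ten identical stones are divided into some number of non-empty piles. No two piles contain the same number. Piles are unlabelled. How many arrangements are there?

They are:
10
9+1
8+2
7+3
7+2+1
6+4
6+3+1
5+4+1
5+3+2
4+3+2+1
Counting gives 10.

10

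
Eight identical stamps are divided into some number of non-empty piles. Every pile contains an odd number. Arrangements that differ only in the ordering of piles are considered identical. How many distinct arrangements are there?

They are:
7, 1
5, 3
5, 1, 1, 1
3, 3, 1, 1
3, 1, 1, 1, 1, 1
1, 1, 1, 1, 1, 1, 1, 1
That's 6 in total.

6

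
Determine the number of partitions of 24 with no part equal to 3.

783

A full systematic count gives 783.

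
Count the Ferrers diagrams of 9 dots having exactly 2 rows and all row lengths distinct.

They are:
8,1
7,2
6,3
5,4

4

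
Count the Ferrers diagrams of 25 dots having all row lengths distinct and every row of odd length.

The partitions of 25 that satisfy the conditions:
25
21 + 3 + 1
19 + 5 + 1
17 + 7 + 1
17 + 5 + 3
15 + 9 + 1
15 + 7 + 3
13 + 11 + 1
13 + 9 + 3
13 + 7 + 5
11 + 9 + 5
9 + 7 + 5 + 3 + 1

12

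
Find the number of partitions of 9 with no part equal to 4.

23

Enumerating:
9
8, 1
7, 2
7, 1, 1
6, 3
6, 2, 1
6, 1, 1, 1
5, 3, 1
5, 2, 2
5, 2, 1, 1
5, 1, 1, 1, 1
3, 3, 3
3, 3, 2, 1
3, 3, 1, 1, 1
3, 2, 2, 2
3, 2, 2, 1, 1
3, 2, 1, 1, 1, 1
3, 1, 1, 1, 1, 1, 1
2, 2, 2, 2, 1
2, 2, 2, 1, 1, 1
2, 2, 1, 1, 1, 1, 1
2, 1, 1, 1, 1, 1, 1, 1
1, 1, 1, 1, 1, 1, 1, 1, 1
That's 23 in total.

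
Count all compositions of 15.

16384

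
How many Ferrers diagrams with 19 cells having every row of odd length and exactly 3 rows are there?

10

Enumerating:
17 + 1 + 1
15 + 3 + 1
13 + 5 + 1
13 + 3 + 3
11 + 7 + 1
11 + 5 + 3
9 + 9 + 1
9 + 7 + 3
9 + 5 + 5
7 + 7 + 5
That's 10 in total.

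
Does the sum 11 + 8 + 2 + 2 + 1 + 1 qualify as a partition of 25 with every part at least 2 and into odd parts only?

No

The parts sum to 25, and the condition 'every summand is at least 2' is violated.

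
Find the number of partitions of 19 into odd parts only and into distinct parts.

6

They are:
19
15 + 3 + 1
13 + 5 + 1
11 + 7 + 1
11 + 5 + 3
9 + 7 + 3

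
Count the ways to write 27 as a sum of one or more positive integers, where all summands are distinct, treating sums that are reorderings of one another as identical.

192

Enumerating by decreasing first part gives 192 partitions in all.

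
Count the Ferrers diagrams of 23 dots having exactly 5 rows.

141

Direct enumeration gives 141 partitions.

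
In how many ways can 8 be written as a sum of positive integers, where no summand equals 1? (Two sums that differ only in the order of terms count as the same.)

7

The partitions of 8 that satisfy the conditions:
8
2,6
3,5
4,4
2,2,4
2,3,3
2,2,2,2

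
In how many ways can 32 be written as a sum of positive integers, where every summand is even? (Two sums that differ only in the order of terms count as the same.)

231

Systematic enumeration (by largest part, then next-largest, …) yields 231.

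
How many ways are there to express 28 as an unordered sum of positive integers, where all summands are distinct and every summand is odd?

16

Listing the qualifying partitions of 28:
27,1
25,3
23,5
21,7
19,9
19,5,3,1
17,11
17,7,3,1
15,13
15,9,3,1
15,7,5,1
13,11,3,1
13,9,5,1
13,7,5,3
11,9,7,1
11,9,5,3
Counting gives 16.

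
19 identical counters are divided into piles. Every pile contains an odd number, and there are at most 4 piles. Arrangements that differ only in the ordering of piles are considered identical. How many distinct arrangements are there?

11

They are:
19
17, 1, 1
15, 3, 1
13, 5, 1
13, 3, 3
11, 7, 1
11, 5, 3
9, 9, 1
9, 7, 3
9, 5, 5
7, 7, 5
Counting gives 11.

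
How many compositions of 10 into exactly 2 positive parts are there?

Equivalently, choose which 1 of the 9 gaps become plus signs: C(9,1) = 9.

9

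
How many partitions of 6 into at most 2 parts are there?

Listing the qualifying partitions of 6:
6
5,1
4,2
3,3

4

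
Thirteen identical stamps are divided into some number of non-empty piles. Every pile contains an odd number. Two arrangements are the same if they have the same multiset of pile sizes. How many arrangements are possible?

They are:
13
11+1+1
9+3+1
9+1+1+1+1
7+5+1
7+3+3
7+3+1+1+1
7+1+1+1+1+1+1
5+5+3
5+5+1+1+1
5+3+3+1+1
5+3+1+1+1+1+1
5+1+1+1+1+1+1+1+1
3+3+3+3+1
3+3+3+1+1+1+1
3+3+1+1+1+1+1+1+1
3+1+1+1+1+1+1+1+1+1+1
1+1+1+1+1+1+1+1+1+1+1+1+1
Counting gives 18.

18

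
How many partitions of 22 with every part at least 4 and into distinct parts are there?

Listing the qualifying partitions of 22:
22
18,4
17,5
16,6
15,7
14,8
13,9
13,5,4
12,10
12,6,4
11,7,4
11,6,5
10,8,4
10,7,5
9,8,5
9,7,6
7,6,5,4
That's 17 in total.

17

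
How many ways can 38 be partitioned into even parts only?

There are 490 such partitions.

490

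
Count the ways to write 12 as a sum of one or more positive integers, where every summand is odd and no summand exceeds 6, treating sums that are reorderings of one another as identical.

9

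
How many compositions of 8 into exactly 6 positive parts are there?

21

A composition of 8 into 6 positive parts is chosen by placing 5 dividers among the 7 gaps between 8 units: C(7,5) = 21.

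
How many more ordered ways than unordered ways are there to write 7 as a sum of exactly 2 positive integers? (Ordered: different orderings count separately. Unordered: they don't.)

3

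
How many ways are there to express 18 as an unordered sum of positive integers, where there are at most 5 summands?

141

There are 141 such partitions.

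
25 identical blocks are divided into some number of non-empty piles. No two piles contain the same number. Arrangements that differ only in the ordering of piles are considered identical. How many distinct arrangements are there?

Systematic enumeration (by largest part, then next-largest, …) yields 142.

142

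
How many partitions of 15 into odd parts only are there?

27

There are too many to list fully; the first 12 (by largest part) are:
15
1, 1, 13
1, 3, 11
1, 1, 1, 1, 11
1, 5, 9
3, 3, 9
1, 1, 1, 3, 9
1, 1, 1, 1, 1, 1, 9
1, 7, 7
3, 5, 7
1, 1, 1, 5, 7
1, 1, 3, 3, 7
…and 15 more, for 27 total.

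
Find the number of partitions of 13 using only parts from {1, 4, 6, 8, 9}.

11

They are:
4, 9
1, 1, 1, 1, 9
1, 4, 8
1, 1, 1, 1, 1, 8
1, 6, 6
1, 1, 1, 4, 6
1, 1, 1, 1, 1, 1, 1, 6
1, 4, 4, 4
1, 1, 1, 1, 1, 4, 4
1, 1, 1, 1, 1, 1, 1, 1, 1, 4
1, 1, 1, 1, 1, 1, 1, 1, 1, 1, 1, 1, 1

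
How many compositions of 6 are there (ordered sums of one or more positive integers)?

The number of compositions of n is 2^(n−1); here 2^5 = 32.

32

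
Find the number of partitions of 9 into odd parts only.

8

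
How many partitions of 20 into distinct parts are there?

A partial list (first 12 by largest part):
20
1 + 19
2 + 18
3 + 17
1 + 2 + 17
4 + 16
1 + 3 + 16
5 + 15
1 + 4 + 15
2 + 3 + 15
6 + 14
1 + 5 + 14
…and 52 more, for 64 total.

64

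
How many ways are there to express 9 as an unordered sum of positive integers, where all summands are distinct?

Enumerating:
9
1,8
2,7
3,6
1,2,6
4,5
1,3,5
2,3,4
That's 8 in total.

8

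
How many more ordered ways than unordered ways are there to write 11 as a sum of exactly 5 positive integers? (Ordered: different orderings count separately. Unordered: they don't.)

200

Ordered (compositions into 5 parts): C(10,4) = 210.
Partitions of 11 into exactly 5 parts: 10.
Difference: 210 − 10 = 200.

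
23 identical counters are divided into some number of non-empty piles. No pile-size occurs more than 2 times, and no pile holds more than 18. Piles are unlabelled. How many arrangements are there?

345

There are 345 such partitions.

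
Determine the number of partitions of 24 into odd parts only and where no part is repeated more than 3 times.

48

A partial list (first 12 by largest part):
1 + 23
3 + 21
1 + 1 + 1 + 21
5 + 19
1 + 1 + 3 + 19
7 + 17
1 + 1 + 5 + 17
1 + 3 + 3 + 17
9 + 15
1 + 1 + 7 + 15
1 + 3 + 5 + 15
3 + 3 + 3 + 15
…and 36 more, for 48 total.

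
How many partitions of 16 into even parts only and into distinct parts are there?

6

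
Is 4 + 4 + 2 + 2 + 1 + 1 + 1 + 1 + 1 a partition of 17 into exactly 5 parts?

The parts sum to 17, and the condition 'there are exactly 5 summands' is violated.

No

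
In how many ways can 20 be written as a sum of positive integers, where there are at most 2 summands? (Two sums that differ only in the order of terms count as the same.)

11

Listing the qualifying partitions of 20:
20
1 + 19
2 + 18
3 + 17
4 + 16
5 + 15
6 + 14
7 + 13
8 + 12
9 + 11
10 + 10
That's 11 in total.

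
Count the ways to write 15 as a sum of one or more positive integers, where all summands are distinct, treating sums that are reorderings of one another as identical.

27

A partial list (first 12 by largest part):
15
1+14
2+13
3+12
1+2+12
4+11
1+3+11
5+10
1+4+10
2+3+10
6+9
1+5+9
…and 15 more, for 27 total.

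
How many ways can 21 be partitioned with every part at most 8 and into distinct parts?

Listing the qualifying partitions of 21:
6 + 7 + 8
1 + 5 + 7 + 8
2 + 4 + 7 + 8
1 + 2 + 3 + 7 + 8
2 + 5 + 6 + 8
3 + 4 + 6 + 8
1 + 2 + 4 + 6 + 8
1 + 3 + 4 + 5 + 8
3 + 5 + 6 + 7
1 + 2 + 5 + 6 + 7
1 + 3 + 4 + 6 + 7
2 + 3 + 4 + 5 + 7
1 + 2 + 3 + 4 + 5 + 6

13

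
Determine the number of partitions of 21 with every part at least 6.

They are:
21
15,6
14,7
13,8
12,9
11,10
9,6,6
8,7,6
7,7,7

9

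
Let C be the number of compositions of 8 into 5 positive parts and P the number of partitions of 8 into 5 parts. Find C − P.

32

Ordered (compositions into 5 parts): C(7,4) = 35.
Partitions of 8 into exactly 5 parts: 3.
Difference: 35 − 3 = 32.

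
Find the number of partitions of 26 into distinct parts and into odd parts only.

12

The partitions of 26 that satisfy the conditions:
25 + 1
23 + 3
21 + 5
19 + 7
17 + 9
17 + 5 + 3 + 1
15 + 11
15 + 7 + 3 + 1
13 + 9 + 3 + 1
13 + 7 + 5 + 1
11 + 9 + 5 + 1
11 + 7 + 5 + 3
Counting gives 12.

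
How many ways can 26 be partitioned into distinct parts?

165

A full systematic count gives 165.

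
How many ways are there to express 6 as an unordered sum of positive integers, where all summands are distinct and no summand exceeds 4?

The partitions of 6 that satisfy the conditions:
2,4
1,2,3
That's 2 in total.

2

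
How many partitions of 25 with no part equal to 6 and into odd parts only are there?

142

Direct enumeration gives 142 partitions.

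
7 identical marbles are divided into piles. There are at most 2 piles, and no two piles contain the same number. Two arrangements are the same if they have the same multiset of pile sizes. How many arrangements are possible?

4

The partitions of 7 that satisfy the conditions:
7
6, 1
5, 2
4, 3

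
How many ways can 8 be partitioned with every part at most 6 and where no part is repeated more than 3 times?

The partitions of 8 that satisfy the conditions:
6, 2
6, 1, 1
5, 3
5, 2, 1
5, 1, 1, 1
4, 4
4, 3, 1
4, 2, 2
4, 2, 1, 1
3, 3, 2
3, 3, 1, 1
3, 2, 2, 1
3, 2, 1, 1, 1
2, 2, 2, 1, 1
Counting gives 14.

14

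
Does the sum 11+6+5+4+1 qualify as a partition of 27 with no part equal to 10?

Yes

The parts sum to 27, and the condition 'no summand equals 10' holds.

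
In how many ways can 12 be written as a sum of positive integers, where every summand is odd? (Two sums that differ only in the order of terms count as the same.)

They are:
11, 1
9, 3
9, 1, 1, 1
7, 5
7, 3, 1, 1
7, 1, 1, 1, 1, 1
5, 5, 1, 1
5, 3, 3, 1
5, 3, 1, 1, 1, 1
5, 1, 1, 1, 1, 1, 1, 1
3, 3, 3, 3
3, 3, 3, 1, 1, 1
3, 3, 1, 1, 1, 1, 1, 1
3, 1, 1, 1, 1, 1, 1, 1, 1, 1
1, 1, 1, 1, 1, 1, 1, 1, 1, 1, 1, 1

15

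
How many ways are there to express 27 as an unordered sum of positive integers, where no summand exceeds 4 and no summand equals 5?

Systematic enumeration (by largest part, then next-largest, …) yields 225.

225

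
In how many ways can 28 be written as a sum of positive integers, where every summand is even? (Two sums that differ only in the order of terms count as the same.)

135

Direct enumeration gives 135 partitions.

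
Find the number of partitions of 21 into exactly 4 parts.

72

Enumerating by decreasing first part gives 72 partitions in all.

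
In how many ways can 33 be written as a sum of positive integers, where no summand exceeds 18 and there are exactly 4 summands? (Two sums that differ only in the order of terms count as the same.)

187

A full systematic count gives 187.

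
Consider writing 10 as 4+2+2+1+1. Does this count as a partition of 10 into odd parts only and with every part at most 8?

No

The parts sum to 10, and the condition 'every summand is odd' is violated.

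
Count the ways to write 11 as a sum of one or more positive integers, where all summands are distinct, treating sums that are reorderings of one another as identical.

12

The partitions of 11 that satisfy the conditions:
11
10, 1
9, 2
8, 3
8, 2, 1
7, 4
7, 3, 1
6, 5
6, 4, 1
6, 3, 2
5, 4, 2
5, 3, 2, 1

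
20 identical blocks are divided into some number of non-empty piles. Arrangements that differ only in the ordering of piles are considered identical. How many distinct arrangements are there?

627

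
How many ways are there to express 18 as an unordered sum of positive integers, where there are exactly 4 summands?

There are too many to list fully; the first 12 (by largest part) are:
15, 1, 1, 1
14, 2, 1, 1
13, 3, 1, 1
13, 2, 2, 1
12, 4, 1, 1
12, 3, 2, 1
12, 2, 2, 2
11, 5, 1, 1
11, 4, 2, 1
11, 3, 3, 1
11, 3, 2, 2
10, 6, 1, 1
…and 35 more, for 47 total.

47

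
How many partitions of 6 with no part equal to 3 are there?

8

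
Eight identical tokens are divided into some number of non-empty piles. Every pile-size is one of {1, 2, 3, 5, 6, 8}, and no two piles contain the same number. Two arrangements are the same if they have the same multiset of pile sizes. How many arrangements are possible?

The partitions of 8 that satisfy the conditions:
8
2, 6
3, 5
1, 2, 5

4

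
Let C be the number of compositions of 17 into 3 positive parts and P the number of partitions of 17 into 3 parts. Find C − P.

Ordered (compositions into 3 parts): C(16,2) = 120.
Unordered (partitions into 3 parts): 24.
Difference: 120 − 24 = 96.

96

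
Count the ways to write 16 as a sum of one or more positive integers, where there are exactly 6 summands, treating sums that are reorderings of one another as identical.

35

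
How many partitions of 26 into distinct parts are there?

A full systematic count gives 165.

165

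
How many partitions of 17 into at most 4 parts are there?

Direct enumeration gives 72 partitions.

72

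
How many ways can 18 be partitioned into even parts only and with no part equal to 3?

There are too many to list fully; the first 12 (by largest part) are:
18
16 + 2
14 + 4
14 + 2 + 2
12 + 6
12 + 4 + 2
12 + 2 + 2 + 2
10 + 8
10 + 6 + 2
10 + 4 + 4
10 + 4 + 2 + 2
10 + 2 + 2 + 2 + 2
…and 18 more, for 30 total.

30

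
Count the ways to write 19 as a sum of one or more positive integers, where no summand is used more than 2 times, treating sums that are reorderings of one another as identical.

163

Systematic enumeration (by largest part, then next-largest, …) yields 163.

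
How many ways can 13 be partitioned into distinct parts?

18

Enumerating:
13
1,12
2,11
3,10
1,2,10
4,9
1,3,9
5,8
1,4,8
2,3,8
6,7
1,5,7
2,4,7
1,2,3,7
2,5,6
3,4,6
1,2,4,6
1,3,4,5
That's 18 in total.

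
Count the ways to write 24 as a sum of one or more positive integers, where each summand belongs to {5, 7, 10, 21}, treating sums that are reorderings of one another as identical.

2

They are:
10 + 7 + 7
7 + 7 + 5 + 5
Counting gives 2.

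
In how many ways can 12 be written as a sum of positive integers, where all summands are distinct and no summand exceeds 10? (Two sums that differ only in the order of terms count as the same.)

Enumerating:
2 + 10
3 + 9
1 + 2 + 9
4 + 8
1 + 3 + 8
5 + 7
1 + 4 + 7
2 + 3 + 7
1 + 5 + 6
2 + 4 + 6
1 + 2 + 3 + 6
3 + 4 + 5
1 + 2 + 4 + 5
That's 13 in total.

13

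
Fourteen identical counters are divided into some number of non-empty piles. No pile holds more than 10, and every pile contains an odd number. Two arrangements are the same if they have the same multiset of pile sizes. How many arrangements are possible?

They are:
9 + 5
9 + 3 + 1 + 1
9 + 1 + 1 + 1 + 1 + 1
7 + 7
7 + 5 + 1 + 1
7 + 3 + 3 + 1
7 + 3 + 1 + 1 + 1 + 1
7 + 1 + 1 + 1 + 1 + 1 + 1 + 1
5 + 5 + 3 + 1
5 + 5 + 1 + 1 + 1 + 1
5 + 3 + 3 + 3
5 + 3 + 3 + 1 + 1 + 1
5 + 3 + 1 + 1 + 1 + 1 + 1 + 1
5 + 1 + 1 + 1 + 1 + 1 + 1 + 1 + 1 + 1
3 + 3 + 3 + 3 + 1 + 1
3 + 3 + 3 + 1 + 1 + 1 + 1 + 1
3 + 3 + 1 + 1 + 1 + 1 + 1 + 1 + 1 + 1
3 + 1 + 1 + 1 + 1 + 1 + 1 + 1 + 1 + 1 + 1 + 1
1 + 1 + 1 + 1 + 1 + 1 + 1 + 1 + 1 + 1 + 1 + 1 + 1 + 1

19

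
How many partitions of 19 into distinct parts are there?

There are too many to list fully; the first 12 (by largest part) are:
19
1,18
2,17
3,16
1,2,16
4,15
1,3,15
5,14
1,4,14
2,3,14
6,13
1,5,13
…and 42 more, for 54 total.

54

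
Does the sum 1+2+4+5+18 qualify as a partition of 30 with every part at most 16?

No

The parts sum to 30, and the condition 'no summand exceeds 16' is violated.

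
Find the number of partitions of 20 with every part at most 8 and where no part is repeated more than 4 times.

248

A full systematic count gives 248.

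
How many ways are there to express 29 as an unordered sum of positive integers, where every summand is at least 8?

13

They are:
29
21+8
20+9
19+10
18+11
17+12
16+13
15+14
13+8+8
12+9+8
11+10+8
11+9+9
10+10+9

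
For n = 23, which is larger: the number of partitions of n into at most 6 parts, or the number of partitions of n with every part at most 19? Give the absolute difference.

794

Partitions of 23 into at most 6 parts: 454.
Partitions of 23 with every part at most 19: 1248.
|454 − 1248| = 794.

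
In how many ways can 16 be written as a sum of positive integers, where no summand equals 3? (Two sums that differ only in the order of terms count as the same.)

Systematic enumeration (by largest part, then next-largest, …) yields 130.

130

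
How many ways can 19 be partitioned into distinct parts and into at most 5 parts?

54

A partial list (first 12 by largest part):
19
18,1
17,2
16,3
16,2,1
15,4
15,3,1
14,5
14,4,1
14,3,2
13,6
13,5,1
…and 42 more, for 54 total.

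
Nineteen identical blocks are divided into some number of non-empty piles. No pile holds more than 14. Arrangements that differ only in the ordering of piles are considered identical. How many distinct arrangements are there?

Enumerating by decreasing first part gives 478 partitions in all.

478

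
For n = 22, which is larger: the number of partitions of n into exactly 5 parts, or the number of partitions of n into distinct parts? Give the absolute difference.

30

Partitions of 22 into exactly 5 parts: 119.
Partitions of 22 into distinct parts: 89.
|119 − 89| = 30.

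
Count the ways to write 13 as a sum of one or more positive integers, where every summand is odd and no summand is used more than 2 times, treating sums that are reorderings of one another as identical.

7

Listing the qualifying partitions of 13:
13
11,1,1
9,3,1
7,5,1
7,3,3
5,5,3
5,3,3,1,1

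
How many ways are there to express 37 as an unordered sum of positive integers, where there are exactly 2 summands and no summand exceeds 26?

Enumerating:
26+11
25+12
24+13
23+14
22+15
21+16
20+17
19+18

8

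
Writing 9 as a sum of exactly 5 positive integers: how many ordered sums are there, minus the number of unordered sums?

65

Compositions: C(8,4) = 70.
Partitions of 9 into exactly 5 parts: 5.
Difference: 70 − 5 = 65.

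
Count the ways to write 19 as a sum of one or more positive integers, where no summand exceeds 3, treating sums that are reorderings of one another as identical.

There are too many to list fully; the first 12 (by largest part) are:
3,3,3,3,3,3,1
3,3,3,3,3,2,2
3,3,3,3,3,2,1,1
3,3,3,3,3,1,1,1,1
3,3,3,3,2,2,2,1
3,3,3,3,2,2,1,1,1
3,3,3,3,2,1,1,1,1,1
3,3,3,3,1,1,1,1,1,1,1
3,3,3,2,2,2,2,2
3,3,3,2,2,2,2,1,1
3,3,3,2,2,2,1,1,1,1
3,3,3,2,2,1,1,1,1,1,1
…and 28 more, for 40 total.

40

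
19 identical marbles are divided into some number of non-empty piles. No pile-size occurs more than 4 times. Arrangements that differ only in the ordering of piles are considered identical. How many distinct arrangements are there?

Systematic enumeration (by largest part, then next-largest, …) yields 325.

325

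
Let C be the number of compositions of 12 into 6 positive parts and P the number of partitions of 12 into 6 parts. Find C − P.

451

Compositions: C(11,5) = 462.
Partitions of 12 into exactly 6 parts: 11.
Difference: 462 − 11 = 451.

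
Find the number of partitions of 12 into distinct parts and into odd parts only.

Enumerating:
11 + 1
9 + 3
7 + 5

3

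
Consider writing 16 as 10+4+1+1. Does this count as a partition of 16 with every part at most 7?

The parts sum to 16, and the condition 'no summand exceeds 7' is violated.

No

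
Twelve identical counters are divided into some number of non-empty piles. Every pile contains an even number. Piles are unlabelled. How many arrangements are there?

11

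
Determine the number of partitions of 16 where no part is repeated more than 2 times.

89

Direct enumeration gives 89 partitions.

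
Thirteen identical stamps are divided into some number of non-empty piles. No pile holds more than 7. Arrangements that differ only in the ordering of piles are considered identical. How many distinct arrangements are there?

82

A full systematic count gives 82.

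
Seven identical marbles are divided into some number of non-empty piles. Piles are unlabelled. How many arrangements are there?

The partitions of 7 that satisfy the conditions:
7
1,6
2,5
1,1,5
3,4
1,2,4
1,1,1,4
1,3,3
2,2,3
1,1,2,3
1,1,1,1,3
1,2,2,2
1,1,1,2,2
1,1,1,1,1,2
1,1,1,1,1,1,1

15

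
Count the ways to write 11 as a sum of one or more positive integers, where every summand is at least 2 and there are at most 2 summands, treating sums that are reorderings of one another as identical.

5

Listing the qualifying partitions of 11:
11
9 + 2
8 + 3
7 + 4
6 + 5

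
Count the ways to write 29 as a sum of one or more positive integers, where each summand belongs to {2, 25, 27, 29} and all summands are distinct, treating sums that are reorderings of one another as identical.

2

Enumerating:
29
27,2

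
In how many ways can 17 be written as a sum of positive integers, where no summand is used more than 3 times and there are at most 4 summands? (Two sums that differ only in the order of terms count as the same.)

Direct enumeration gives 72 partitions.

72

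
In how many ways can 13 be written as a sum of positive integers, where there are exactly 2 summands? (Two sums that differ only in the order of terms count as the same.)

6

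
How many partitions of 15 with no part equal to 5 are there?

Systematic enumeration (by largest part, then next-largest, …) yields 134.

134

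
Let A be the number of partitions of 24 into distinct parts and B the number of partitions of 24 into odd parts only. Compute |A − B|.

Partitions of 24 into distinct parts: 122.
Partitions of 24 into odd parts only: 122.
|122 − 122| = 0.

0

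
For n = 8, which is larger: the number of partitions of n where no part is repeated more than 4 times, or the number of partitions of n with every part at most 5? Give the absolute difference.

1

Partitions of 8 where no part is repeated more than 4 times: 19.
Partitions of 8 with every part at most 5: 18.
|19 − 18| = 1.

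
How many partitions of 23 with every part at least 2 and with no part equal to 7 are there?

Direct enumeration gives 198 partitions.

198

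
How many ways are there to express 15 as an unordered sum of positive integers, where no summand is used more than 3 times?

Enumerating by decreasing first part gives 105 partitions in all.

105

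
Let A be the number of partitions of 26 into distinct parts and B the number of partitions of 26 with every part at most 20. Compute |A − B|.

2252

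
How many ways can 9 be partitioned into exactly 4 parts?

6

They are:
6+1+1+1
5+2+1+1
4+3+1+1
4+2+2+1
3+3+2+1
3+2+2+2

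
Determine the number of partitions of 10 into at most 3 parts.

14

Listing the qualifying partitions of 10:
10
1+9
2+8
1+1+8
3+7
1+2+7
4+6
1+3+6
2+2+6
5+5
1+4+5
2+3+5
2+4+4
3+3+4
That's 14 in total.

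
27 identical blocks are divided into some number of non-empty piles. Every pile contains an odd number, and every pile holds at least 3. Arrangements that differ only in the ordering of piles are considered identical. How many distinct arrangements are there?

27

There are too many to list fully; the first 12 (by largest part) are:
27
3+3+21
3+5+19
3+7+17
5+5+17
3+9+15
5+7+15
3+3+3+3+15
3+11+13
5+9+13
7+7+13
3+3+3+5+13
…and 15 more, for 27 total.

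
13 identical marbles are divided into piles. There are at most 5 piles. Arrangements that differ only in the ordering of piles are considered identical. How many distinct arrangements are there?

57

A partial list (first 12 by largest part):
13
12, 1
11, 2
11, 1, 1
10, 3
10, 2, 1
10, 1, 1, 1
9, 4
9, 3, 1
9, 2, 2
9, 2, 1, 1
9, 1, 1, 1, 1
…and 45 more, for 57 total.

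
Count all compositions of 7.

Each of the 6 gaps between 7 units is either a break or not: 2^6 = 64.

64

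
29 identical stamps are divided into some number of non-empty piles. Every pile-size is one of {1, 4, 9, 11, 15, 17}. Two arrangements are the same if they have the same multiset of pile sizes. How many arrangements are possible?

42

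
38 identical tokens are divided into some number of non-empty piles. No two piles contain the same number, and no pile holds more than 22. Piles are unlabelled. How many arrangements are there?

Enumerating by decreasing first part gives 727 partitions in all.

727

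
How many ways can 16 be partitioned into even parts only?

22

Enumerating:
16
14, 2
12, 4
12, 2, 2
10, 6
10, 4, 2
10, 2, 2, 2
8, 8
8, 6, 2
8, 4, 4
8, 4, 2, 2
8, 2, 2, 2, 2
6, 6, 4
6, 6, 2, 2
6, 4, 4, 2
6, 4, 2, 2, 2
6, 2, 2, 2, 2, 2
4, 4, 4, 4
4, 4, 4, 2, 2
4, 4, 2, 2, 2, 2
4, 2, 2, 2, 2, 2, 2
2, 2, 2, 2, 2, 2, 2, 2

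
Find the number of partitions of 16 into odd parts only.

32

A partial list (first 12 by largest part):
1+15
3+13
1+1+1+13
5+11
1+1+3+11
1+1+1+1+1+11
7+9
1+1+5+9
1+3+3+9
1+1+1+1+3+9
1+1+1+1+1+1+1+9
1+1+7+7
…and 20 more, for 32 total.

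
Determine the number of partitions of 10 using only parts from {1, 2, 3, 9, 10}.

16

The partitions of 10 that satisfy the conditions:
10
9,1
3,3,3,1
3,3,2,2
3,3,2,1,1
3,3,1,1,1,1
3,2,2,2,1
3,2,2,1,1,1
3,2,1,1,1,1,1
3,1,1,1,1,1,1,1
2,2,2,2,2
2,2,2,2,1,1
2,2,2,1,1,1,1
2,2,1,1,1,1,1,1
2,1,1,1,1,1,1,1,1
1,1,1,1,1,1,1,1,1,1
That's 16 in total.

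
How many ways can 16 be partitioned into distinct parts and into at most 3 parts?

They are:
16
15+1
14+2
13+3
13+2+1
12+4
12+3+1
11+5
11+4+1
11+3+2
10+6
10+5+1
10+4+2
9+7
9+6+1
9+5+2
9+4+3
8+7+1
8+6+2
8+5+3
7+6+3
7+5+4

22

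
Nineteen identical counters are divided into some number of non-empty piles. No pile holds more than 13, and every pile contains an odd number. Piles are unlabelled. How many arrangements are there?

There are too many to list fully; the first 12 (by largest part) are:
13 + 5 + 1
13 + 3 + 3
13 + 3 + 1 + 1 + 1
13 + 1 + 1 + 1 + 1 + 1 + 1
11 + 7 + 1
11 + 5 + 3
11 + 5 + 1 + 1 + 1
11 + 3 + 3 + 1 + 1
11 + 3 + 1 + 1 + 1 + 1 + 1
11 + 1 + 1 + 1 + 1 + 1 + 1 + 1 + 1
9 + 9 + 1
9 + 7 + 3
…and 38 more, for 50 total.

50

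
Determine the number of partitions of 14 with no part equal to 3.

Enumerating by decreasing first part gives 79 partitions in all.

79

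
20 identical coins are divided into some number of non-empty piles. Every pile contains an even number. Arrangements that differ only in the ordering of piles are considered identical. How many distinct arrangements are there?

42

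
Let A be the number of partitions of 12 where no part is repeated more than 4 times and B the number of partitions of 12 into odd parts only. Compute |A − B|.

45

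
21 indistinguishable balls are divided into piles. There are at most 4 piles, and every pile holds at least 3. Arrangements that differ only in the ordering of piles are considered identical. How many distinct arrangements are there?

46

There are too many to list fully; the first 12 (by largest part) are:
21
3,18
4,17
5,16
6,15
3,3,15
7,14
3,4,14
8,13
3,5,13
4,4,13
9,12
…and 34 more, for 46 total.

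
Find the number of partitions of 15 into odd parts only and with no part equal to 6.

27

A partial list (first 12 by largest part):
15
1,1,13
1,3,11
1,1,1,1,11
1,5,9
3,3,9
1,1,1,3,9
1,1,1,1,1,1,9
1,7,7
3,5,7
1,1,1,5,7
1,1,3,3,7
…and 15 more, for 27 total.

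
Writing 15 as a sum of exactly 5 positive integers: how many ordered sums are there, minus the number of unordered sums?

Compositions: C(14,4) = 1001.
Partitions of 15 into exactly 5 parts: 30.
Difference: 1001 − 30 = 971.

971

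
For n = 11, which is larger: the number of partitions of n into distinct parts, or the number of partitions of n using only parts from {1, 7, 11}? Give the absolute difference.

9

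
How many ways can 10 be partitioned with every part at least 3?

Enumerating:
10
7 + 3
6 + 4
5 + 5
4 + 3 + 3
That's 5 in total.

5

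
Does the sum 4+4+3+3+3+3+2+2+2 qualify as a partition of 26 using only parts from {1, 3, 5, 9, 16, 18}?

No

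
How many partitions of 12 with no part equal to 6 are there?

There are too many to list fully; the first 12 (by largest part) are:
12
11 + 1
10 + 2
10 + 1 + 1
9 + 3
9 + 2 + 1
9 + 1 + 1 + 1
8 + 4
8 + 3 + 1
8 + 2 + 2
8 + 2 + 1 + 1
8 + 1 + 1 + 1 + 1
…and 54 more, for 66 total.

66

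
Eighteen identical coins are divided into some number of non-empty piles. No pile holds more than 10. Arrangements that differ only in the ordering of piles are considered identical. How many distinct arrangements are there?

340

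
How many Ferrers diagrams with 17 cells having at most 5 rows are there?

Direct enumeration gives 119 partitions.

119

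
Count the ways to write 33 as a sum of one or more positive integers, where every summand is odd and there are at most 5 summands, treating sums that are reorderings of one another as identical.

98

Enumerating by decreasing first part gives 98 partitions in all.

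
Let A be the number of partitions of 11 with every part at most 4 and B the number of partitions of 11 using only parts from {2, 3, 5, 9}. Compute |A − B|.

Partitions of 11 with every part at most 4: 27.
Partitions of 11 using only parts from {2, 3, 5, 9}: 5.
|27 − 5| = 22.

22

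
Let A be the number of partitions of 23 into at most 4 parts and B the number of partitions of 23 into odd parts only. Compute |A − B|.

Partitions of 23 into at most 4 parts: 150.
Partitions of 23 into odd parts only: 104.
|150 − 104| = 46.

46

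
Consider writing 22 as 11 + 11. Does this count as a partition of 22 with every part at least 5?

The parts sum to 22, and the condition 'every summand is at least 5' holds.

Yes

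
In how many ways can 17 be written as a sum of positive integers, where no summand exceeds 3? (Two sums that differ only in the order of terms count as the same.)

There are too many to list fully; the first 12 (by largest part) are:
2, 3, 3, 3, 3, 3
1, 1, 3, 3, 3, 3, 3
1, 2, 2, 3, 3, 3, 3
1, 1, 1, 2, 3, 3, 3, 3
1, 1, 1, 1, 1, 3, 3, 3, 3
2, 2, 2, 2, 3, 3, 3
1, 1, 2, 2, 2, 3, 3, 3
1, 1, 1, 1, 2, 2, 3, 3, 3
1, 1, 1, 1, 1, 1, 2, 3, 3, 3
1, 1, 1, 1, 1, 1, 1, 1, 3, 3, 3
1, 2, 2, 2, 2, 2, 3, 3
1, 1, 1, 2, 2, 2, 2, 3, 3
…and 21 more, for 33 total.

33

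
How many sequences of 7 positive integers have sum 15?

3003

By stars and bars with positive parts, the count is C(14,6) = 3003.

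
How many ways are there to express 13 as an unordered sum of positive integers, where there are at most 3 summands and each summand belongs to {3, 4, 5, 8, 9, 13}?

5

They are:
13
9, 4
8, 5
5, 5, 3
5, 4, 4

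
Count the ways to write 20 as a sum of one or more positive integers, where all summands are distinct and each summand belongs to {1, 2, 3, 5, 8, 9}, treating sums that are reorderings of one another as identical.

Listing the qualifying partitions of 20:
9, 8, 3
9, 8, 2, 1
9, 5, 3, 2, 1
Counting gives 3.

3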